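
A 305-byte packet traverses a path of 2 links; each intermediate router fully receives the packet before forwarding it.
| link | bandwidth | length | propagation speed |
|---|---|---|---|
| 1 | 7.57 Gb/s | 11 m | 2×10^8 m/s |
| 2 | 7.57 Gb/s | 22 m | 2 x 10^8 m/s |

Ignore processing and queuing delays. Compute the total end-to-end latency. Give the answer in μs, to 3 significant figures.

0.810 μs

L = 305 × 8 = 2440 bits.
Transmission delay per hop = L/R = 2440/7570000000 = 0.322325 μs; 2 hops → 0.64465 μs.
Propagation delays (d/s per hop): 0.055, 0.11 μs; sum = 0.165 μs.
End-to-end = 0.810 μs.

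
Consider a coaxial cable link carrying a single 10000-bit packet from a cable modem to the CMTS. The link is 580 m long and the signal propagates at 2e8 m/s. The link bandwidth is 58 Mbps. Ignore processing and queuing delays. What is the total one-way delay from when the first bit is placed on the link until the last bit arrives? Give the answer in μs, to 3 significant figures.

175 μs

Transmission delay = L/R = 10000 / 58000000 = 172.414 μs.
Propagation delay = d/s = 580 m / 200000000 m/s = 2.9 μs.
Total = 175 μs.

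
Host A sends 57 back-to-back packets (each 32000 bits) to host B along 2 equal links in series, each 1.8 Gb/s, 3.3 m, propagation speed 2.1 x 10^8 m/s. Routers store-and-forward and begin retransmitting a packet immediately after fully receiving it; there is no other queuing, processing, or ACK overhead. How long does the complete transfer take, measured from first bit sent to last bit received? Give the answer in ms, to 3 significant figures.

Per-hop transmission t_tx = L/R = 32000/1800000000 = 0.0177778 ms.
Per-hop propagation t_prop = 3.3/210000000 = 1.57143e-05 ms.
Pipeline fill: first packet needs 2·t_tx to clear all hops; remaining 56 packets each add one t_tx.
Total = (2+57-1)·t_tx + 2·t_prop = 58·0.0177778 + 2·1.57143e-05 = 1.03 ms.

1.03 ms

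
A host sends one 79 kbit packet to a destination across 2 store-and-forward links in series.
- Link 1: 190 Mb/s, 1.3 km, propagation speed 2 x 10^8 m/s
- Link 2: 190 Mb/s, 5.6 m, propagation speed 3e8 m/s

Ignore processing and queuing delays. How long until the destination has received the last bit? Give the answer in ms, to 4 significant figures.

0.8381 ms

L = 79000 bits.
Transmission delay per hop = L/R = 79000/190000000 = 0.415789 ms; 2 hops → 0.831579 ms.
Propagation delays (d/s per hop): 0.0065, 1.86667e-05 ms; sum = 0.00651867 ms.
End-to-end = 0.8381 ms.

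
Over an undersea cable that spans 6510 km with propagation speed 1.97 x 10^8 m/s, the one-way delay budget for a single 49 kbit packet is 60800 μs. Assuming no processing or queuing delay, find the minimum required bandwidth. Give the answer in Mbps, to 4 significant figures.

1.765 Mbps

Propagation delay = 6510000 / 197000000 = 33045.7 μs.
Transmission budget = 60800 − 33045.7 = 27754.3 μs.
R ≥ L / t_tx = 49000 bits / 0.0277543 s = 1.765 Mbps.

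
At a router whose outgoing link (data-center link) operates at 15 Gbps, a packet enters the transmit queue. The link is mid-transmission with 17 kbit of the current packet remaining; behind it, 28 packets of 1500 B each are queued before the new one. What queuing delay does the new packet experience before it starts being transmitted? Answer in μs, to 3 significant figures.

Each queued packet: L/R = 12000/15000000000 = 0.8 μs.
28 queued → 22.4 μs.
Plus remaining 17000 bits of current packet: 1.13333 μs.
Queuing delay = 23.5 μs.

23.5 μs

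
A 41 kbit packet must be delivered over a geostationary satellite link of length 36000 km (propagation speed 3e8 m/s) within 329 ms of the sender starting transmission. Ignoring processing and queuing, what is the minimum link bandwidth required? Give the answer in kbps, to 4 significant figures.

Propagation delay = 36000000 / 300000000 = 120 ms.
Transmission budget = 329 − 120 = 209 ms.
R ≥ L / t_tx = 41000 bits / 0.209 s = 196.2 kbps.

196.2 kbps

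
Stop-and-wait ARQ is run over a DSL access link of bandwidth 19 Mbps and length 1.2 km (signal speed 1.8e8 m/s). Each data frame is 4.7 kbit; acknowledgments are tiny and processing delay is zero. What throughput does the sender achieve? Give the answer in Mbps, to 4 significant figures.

18.03 Mbps

t_tx = L/R = 4700/19000000 = 0.000247368 s.
t_prop = 1200/180000000 = 6.66667e-06 s; RTT = 1.33333e-05 s.
Cycle = t_tx + RTT = 0.000260702 s.
Throughput = L / cycle = 4700 / 0.000260702 = 18.03 Mbps.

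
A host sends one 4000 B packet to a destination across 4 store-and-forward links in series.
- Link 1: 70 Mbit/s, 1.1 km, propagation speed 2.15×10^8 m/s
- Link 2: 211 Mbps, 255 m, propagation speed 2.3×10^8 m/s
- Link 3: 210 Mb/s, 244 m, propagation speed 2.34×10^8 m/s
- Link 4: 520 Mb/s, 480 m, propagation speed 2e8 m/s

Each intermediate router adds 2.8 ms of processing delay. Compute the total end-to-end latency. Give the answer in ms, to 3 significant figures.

9.23 ms

L = 4000 × 8 = 32000 bits.
Transmission delays (L/R per hop): 0.457143, 0.151659, 0.152381, 0.0615385 ms; sum = 0.822721 ms.
Propagation delays (d/s per hop): 0.00511628, 0.0011087, 0.00104274, 0.0024 ms; sum = 0.00966771 ms.
Processing at 3 router(s): 3 × 2.8 ms = 8.4 ms.
End-to-end = 9.23 ms.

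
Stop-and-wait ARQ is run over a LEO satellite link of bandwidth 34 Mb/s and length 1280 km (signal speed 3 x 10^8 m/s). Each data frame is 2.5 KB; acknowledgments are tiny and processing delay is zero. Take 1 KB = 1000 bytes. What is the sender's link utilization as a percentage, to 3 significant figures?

t_tx = L/R = 20000/34000000 = 0.000588235 s.
t_prop = 1280000/300000000 = 0.00426667 s; RTT = 0.00853333 s.
Cycle = t_tx + RTT = 0.00912157 s.
Utilization = t_tx / cycle = 0.000588235/0.00912157 = 6.45 %.

6.45 %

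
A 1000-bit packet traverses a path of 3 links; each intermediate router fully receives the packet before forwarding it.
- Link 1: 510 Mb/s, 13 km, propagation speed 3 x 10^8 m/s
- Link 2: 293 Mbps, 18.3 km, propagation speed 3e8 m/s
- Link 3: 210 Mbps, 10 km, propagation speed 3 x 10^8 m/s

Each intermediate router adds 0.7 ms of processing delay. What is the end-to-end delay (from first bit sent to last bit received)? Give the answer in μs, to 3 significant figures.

1550 μs

Transmission delays (L/R per hop): 1.96078, 3.41297, 4.7619 μs; sum = 10.1357 μs.
Propagation delays (d/s per hop): 43.3333, 61, 33.3333 μs; sum = 137.667 μs.
Processing at 2 router(s): 2 × 0.7 ms = 1400 μs.
End-to-end = 1550 μs.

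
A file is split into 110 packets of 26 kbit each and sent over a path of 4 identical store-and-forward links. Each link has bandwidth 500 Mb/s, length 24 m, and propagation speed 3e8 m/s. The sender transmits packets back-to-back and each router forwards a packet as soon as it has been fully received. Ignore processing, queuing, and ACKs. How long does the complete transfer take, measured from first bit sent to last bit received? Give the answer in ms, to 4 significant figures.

5.876 ms

Per-hop transmission t_tx = L/R = 26000/500000000 = 0.052 ms.
Per-hop propagation t_prop = 24/300000000 = 8e-05 ms.
Pipeline fill: first packet needs 4·t_tx to clear all hops; remaining 109 packets each add one t_tx.
Total = (4+110-1)·t_tx + 4·t_prop = 113·0.052 + 4·8e-05 = 5.876 ms.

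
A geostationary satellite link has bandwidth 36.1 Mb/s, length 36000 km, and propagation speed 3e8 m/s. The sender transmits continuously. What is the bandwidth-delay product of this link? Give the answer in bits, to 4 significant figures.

Propagation delay = 36000000 / 300000000 = 0.12 s.
BDP = R × t_prop = 36100000 × 0.12 = 4332000 bits.

4332000 bits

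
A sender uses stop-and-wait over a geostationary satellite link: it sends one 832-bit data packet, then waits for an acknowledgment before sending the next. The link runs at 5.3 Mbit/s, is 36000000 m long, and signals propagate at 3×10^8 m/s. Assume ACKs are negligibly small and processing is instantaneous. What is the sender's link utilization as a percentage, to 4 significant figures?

0.06537 %

t_tx = L/R = 832/5300000 = 0.000156981 s.
t_prop = 36000000/300000000 = 0.12 s; RTT = 0.24 s.
Cycle = t_tx + RTT = 0.240157 s.
Utilization = t_tx / cycle = 0.000156981/0.240157 = 0.06537 %.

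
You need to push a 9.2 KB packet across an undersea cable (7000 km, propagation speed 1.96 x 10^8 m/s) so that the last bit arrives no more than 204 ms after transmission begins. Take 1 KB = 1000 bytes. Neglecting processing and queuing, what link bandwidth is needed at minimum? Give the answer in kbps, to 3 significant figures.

L = 73600 bits.
Propagation delay = 7000000 / 196000000 = 35.7143 ms.
Transmission budget = 204 − 35.7143 = 168.286 ms.
R ≥ L / t_tx = 73600 bits / 0.168286 s = 437 kbps.

437 kbps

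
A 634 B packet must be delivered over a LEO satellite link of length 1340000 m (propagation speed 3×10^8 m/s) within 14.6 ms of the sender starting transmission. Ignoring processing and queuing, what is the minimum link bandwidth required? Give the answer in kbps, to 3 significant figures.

L = 5072 bits.
Propagation delay = 1340000 / 300000000 = 4.46667 ms.
Transmission budget = 14.6 − 4.46667 = 10.1333 ms.
R ≥ L / t_tx = 5072 bits / 0.0101333 s = 501 kbps.

501 kbps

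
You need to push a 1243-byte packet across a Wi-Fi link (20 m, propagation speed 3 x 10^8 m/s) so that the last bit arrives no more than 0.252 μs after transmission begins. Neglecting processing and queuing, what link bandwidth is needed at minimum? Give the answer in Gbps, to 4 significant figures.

L = 9944 bits.
Propagation delay = 20 / 300000000 = 0.0666667 μs.
Transmission budget = 0.252 − 0.0666667 = 0.185333 μs.
R ≥ L / t_tx = 9944 bits / 1.85333e-07 s = 53.65 Gbps.

53.65 Gbps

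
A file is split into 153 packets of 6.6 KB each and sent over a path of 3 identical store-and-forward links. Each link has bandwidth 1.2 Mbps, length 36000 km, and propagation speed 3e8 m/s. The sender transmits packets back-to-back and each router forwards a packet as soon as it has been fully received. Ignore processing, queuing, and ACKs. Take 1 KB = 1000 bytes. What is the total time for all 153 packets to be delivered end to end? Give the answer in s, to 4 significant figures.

7.180 s

Per-hop transmission t_tx = L/R = 52800/1200000 = 0.044 s.
Per-hop propagation t_prop = 36000000/300000000 = 0.12 s.
Pipeline fill: first packet needs 3·t_tx to clear all hops; remaining 152 packets each add one t_tx.
Total = (3+153-1)·t_tx + 3·t_prop = 155·0.044 + 3·0.12 = 7.180 s.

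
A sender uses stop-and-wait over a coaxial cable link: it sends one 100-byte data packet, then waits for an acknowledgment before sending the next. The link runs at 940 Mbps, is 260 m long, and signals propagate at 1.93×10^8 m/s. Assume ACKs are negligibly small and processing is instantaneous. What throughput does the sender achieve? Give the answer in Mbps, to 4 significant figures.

225.6 Mbps

t_tx = L/R = 800/940000000 = 8.51064e-07 s.
t_prop = 260/193000000 = 1.34715e-06 s; RTT = 2.6943e-06 s.
Cycle = t_tx + RTT = 3.54536e-06 s.
Throughput = L / cycle = 800 / 3.54536e-06 = 225.6 Mbps.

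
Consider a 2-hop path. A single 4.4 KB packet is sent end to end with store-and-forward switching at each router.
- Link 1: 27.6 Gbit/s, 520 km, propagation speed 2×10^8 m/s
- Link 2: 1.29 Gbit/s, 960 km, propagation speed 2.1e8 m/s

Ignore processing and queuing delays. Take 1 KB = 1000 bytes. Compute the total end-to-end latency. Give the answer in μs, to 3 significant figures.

7200 μs

L = 35200 bits.
Transmission delays (L/R per hop): 1.27536, 27.2868 μs; sum = 28.5622 μs.
Propagation delays (d/s per hop): 2600, 4571.43 μs; sum = 7171.43 μs.
End-to-end = 7200 μs.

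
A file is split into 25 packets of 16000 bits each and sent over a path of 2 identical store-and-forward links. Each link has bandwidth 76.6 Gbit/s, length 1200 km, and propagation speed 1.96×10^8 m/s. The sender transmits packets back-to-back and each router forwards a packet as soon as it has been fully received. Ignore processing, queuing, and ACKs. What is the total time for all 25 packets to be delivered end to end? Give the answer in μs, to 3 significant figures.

12300 μs

Per-hop transmission t_tx = L/R = 16000/76600000000 = 0.208877 μs.
Per-hop propagation t_prop = 1200000/196000000 = 6122.45 μs.
Pipeline fill: first packet needs 2·t_tx to clear all hops; remaining 24 packets each add one t_tx.
Total = (2+25-1)·t_tx + 2·t_prop = 26·0.208877 + 2·6122.45 = 12300 μs.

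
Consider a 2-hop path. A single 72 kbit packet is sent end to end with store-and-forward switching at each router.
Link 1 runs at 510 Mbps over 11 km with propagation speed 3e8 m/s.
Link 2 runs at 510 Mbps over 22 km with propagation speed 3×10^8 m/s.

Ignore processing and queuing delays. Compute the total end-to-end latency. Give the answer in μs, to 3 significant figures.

L = 72000 bits.
Transmission delay per hop = L/R = 72000/510000000 = 141.176 μs; 2 hops → 282.353 μs.
Propagation delays (d/s per hop): 36.6667, 73.3333 μs; sum = 110 μs.
End-to-end = 392 μs.

392 μs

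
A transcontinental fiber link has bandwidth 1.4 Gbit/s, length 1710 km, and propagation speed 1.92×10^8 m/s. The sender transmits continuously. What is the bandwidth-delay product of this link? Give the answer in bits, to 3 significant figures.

Propagation delay = 1710000 / 192000000 = 0.00890625 s.
BDP = R × t_prop = 1400000000 × 0.00890625 = 12468800 bits.

12500000 bits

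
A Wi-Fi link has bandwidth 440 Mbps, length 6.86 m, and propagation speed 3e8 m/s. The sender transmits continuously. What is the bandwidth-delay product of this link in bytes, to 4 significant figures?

Propagation delay = 6.86 / 300000000 = 2.28667e-08 s.
BDP = R × t_prop = 440000000 × 2.28667e-08 = 10.0613 bits.
In bytes: 10.0613/8 = 1.258 bytes.

1.258 bytes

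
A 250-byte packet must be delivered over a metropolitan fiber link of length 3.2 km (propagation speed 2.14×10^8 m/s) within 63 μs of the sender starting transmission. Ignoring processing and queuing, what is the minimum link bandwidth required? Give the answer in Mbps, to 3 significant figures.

41.6 Mbps

L = 2000 bits.
Propagation delay = 3200 / 214000000 = 14.9533 μs.
Transmission budget = 63 − 14.9533 = 48.0467 μs.
R ≥ L / t_tx = 2000 bits / 4.80467e-05 s = 41.6 Mbps.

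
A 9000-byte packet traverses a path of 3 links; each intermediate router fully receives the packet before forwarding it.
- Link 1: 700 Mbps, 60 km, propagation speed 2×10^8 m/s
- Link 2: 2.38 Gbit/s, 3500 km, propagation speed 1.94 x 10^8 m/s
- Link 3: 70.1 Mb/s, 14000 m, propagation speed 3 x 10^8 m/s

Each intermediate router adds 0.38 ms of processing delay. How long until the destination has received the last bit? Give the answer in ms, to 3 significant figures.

L = 9000 × 8 = 72000 bits.
Transmission delays (L/R per hop): 0.102857, 0.0302521, 1.0271 ms; sum = 1.16021 ms.
Propagation delays (d/s per hop): 0.3, 18.0412, 0.0466667 ms; sum = 18.3879 ms.
Processing at 2 router(s): 2 × 0.38 ms = 0.76 ms.
End-to-end = 20.3 ms.

20.3 ms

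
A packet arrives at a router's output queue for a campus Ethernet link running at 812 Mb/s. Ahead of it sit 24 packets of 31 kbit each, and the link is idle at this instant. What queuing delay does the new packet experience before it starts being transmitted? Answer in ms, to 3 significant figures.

0.916 ms

Each queued packet: L/R = 31000/812000000 = 0.0381773 ms.
24 queued → 0.916256 ms.
Queuing delay = 0.916 ms.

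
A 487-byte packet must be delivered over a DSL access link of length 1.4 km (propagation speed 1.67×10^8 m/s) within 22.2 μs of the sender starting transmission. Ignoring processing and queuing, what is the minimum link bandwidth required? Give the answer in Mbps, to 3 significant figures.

282 Mbps

L = 3896 bits.
Propagation delay = 1400 / 167000000 = 8.38323 μs.
Transmission budget = 22.2 − 8.38323 = 13.8168 μs.
R ≥ L / t_tx = 3896 bits / 1.38168e-05 s = 282 Mbps.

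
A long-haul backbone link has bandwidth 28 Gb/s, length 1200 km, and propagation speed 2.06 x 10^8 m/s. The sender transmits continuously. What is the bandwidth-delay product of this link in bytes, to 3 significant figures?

20400000 bytes

Propagation delay = 1200000 / 206000000 = 0.00582524 s.
BDP = R × t_prop = 28000000000 × 0.00582524 = 163107000 bits.
In bytes: 163107000/8 = 20400000 bytes.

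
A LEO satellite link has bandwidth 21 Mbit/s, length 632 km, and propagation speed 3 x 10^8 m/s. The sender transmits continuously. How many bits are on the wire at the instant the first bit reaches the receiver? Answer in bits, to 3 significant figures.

44200 bits

Propagation delay = 632000 / 300000000 = 0.00210667 s.
BDP = R × t_prop = 21000000 × 0.00210667 = 44240 bits.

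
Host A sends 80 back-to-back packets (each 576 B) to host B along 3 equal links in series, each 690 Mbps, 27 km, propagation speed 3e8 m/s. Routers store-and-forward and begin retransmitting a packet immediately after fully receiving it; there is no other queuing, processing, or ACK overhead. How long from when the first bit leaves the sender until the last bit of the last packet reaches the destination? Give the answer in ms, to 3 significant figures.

Per-hop transmission t_tx = L/R = 4608/690000000 = 0.00667826 ms.
Per-hop propagation t_prop = 27000/300000000 = 0.09 ms.
Pipeline fill: first packet needs 3·t_tx to clear all hops; remaining 79 packets each add one t_tx.
Total = (3+80-1)·t_tx + 3·t_prop = 82·0.00667826 + 3·0.09 = 0.818 ms.

0.818 ms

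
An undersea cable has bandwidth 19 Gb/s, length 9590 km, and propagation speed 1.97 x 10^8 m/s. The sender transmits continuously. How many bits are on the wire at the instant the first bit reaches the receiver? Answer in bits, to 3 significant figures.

Propagation delay = 9590000 / 197000000 = 0.0486802 s.
BDP = R × t_prop = 19000000000 × 0.0486802 = 924924000 bits.

925000000 bits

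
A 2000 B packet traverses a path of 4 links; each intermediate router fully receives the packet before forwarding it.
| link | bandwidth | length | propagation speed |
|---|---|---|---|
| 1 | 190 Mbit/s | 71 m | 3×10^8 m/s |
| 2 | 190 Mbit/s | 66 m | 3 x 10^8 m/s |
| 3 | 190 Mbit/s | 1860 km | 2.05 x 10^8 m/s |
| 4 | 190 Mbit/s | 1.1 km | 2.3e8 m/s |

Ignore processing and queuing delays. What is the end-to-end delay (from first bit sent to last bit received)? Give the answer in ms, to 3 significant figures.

L = 2000 × 8 = 16000 bits.
Transmission delay per hop = L/R = 16000/190000000 = 0.0842105 ms; 4 hops → 0.336842 ms.
Propagation delays (d/s per hop): 0.000236667, 0.00022, 9.07317, 0.00478261 ms; sum = 9.07841 ms.
End-to-end = 9.42 ms.

9.42 ms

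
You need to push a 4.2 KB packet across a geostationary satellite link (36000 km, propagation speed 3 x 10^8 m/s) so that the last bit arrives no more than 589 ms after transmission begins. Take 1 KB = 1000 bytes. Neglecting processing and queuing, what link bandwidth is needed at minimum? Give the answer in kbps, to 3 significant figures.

L = 33600 bits.
Propagation delay = 36000000 / 300000000 = 120 ms.
Transmission budget = 589 − 120 = 469 ms.
R ≥ L / t_tx = 33600 bits / 0.469 s = 71.6 kbps.

71.6 kbps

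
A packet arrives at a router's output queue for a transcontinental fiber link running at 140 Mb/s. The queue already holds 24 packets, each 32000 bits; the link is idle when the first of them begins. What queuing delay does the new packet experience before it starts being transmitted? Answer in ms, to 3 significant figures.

5.49 ms

Each queued packet: L/R = 32000/140000000 = 0.228571 ms.
24 queued → 5.48571 ms.
Queuing delay = 5.49 ms.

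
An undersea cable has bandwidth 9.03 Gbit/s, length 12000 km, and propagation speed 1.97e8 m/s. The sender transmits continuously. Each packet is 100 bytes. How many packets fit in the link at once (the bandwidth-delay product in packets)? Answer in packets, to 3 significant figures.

688000 packets

Propagation delay = 12000000 / 197000000 = 0.0609137 s.
BDP = R × t_prop = 9030000000 × 0.0609137 = 550051000 bits.
In packets of 800 bits: 688000 packets.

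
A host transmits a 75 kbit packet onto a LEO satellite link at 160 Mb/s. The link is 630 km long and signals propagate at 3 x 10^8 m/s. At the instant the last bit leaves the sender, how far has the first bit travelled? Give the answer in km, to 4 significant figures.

140.6 km

t_tx = L/R = 75000/160000000 = 0.00046875 s.
Distance = s × t_tx = 300000000 × 0.00046875 = 140.6 km.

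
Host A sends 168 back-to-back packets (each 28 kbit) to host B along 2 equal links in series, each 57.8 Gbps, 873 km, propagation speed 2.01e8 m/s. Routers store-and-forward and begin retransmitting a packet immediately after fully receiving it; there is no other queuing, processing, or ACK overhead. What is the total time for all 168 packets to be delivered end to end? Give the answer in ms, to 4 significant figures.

Per-hop transmission t_tx = L/R = 28000/57800000000 = 0.000484429 ms.
Per-hop propagation t_prop = 873000/2.01e+08 = 4.34328 ms.
Pipeline fill: first packet needs 2·t_tx to clear all hops; remaining 167 packets each add one t_tx.
Total = (2+168-1)·t_tx + 2·t_prop = 169·0.000484429 + 2·4.34328 = 8.768 ms.

8.768 ms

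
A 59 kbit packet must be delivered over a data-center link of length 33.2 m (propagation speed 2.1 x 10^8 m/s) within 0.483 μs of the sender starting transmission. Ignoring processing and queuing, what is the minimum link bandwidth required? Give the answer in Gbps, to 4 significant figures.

181.6 Gbps

Propagation delay = 33.2 / 210000000 = 0.158095 μs.
Transmission budget = 0.483 − 0.158095 = 0.324905 μs.
R ≥ L / t_tx = 59000 bits / 3.24905e-07 s = 181.6 Gbps.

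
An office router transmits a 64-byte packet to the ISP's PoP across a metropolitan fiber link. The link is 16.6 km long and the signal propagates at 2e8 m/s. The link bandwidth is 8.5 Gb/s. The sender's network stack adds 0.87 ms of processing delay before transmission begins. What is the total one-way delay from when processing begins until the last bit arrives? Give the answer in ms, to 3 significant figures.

L = 64 × 8 = 512 bits.
Transmission delay = L/R = 512 / 8500000000 = 6.02353e-05 ms.
Propagation delay = d/s = 16600 m / 200000000 m/s = 0.083 ms.
Plus processing delay 0.87 ms = 0.87 ms.
Total = 0.953 ms.

0.953 ms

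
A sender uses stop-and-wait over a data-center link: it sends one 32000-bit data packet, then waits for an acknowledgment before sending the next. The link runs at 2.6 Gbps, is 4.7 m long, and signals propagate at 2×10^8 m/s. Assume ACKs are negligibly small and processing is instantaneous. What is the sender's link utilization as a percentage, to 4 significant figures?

99.62 %

t_tx = L/R = 32000/2600000000 = 1.23077e-05 s.
t_prop = 4.7/200000000 = 2.35e-08 s; RTT = 4.7e-08 s.
Cycle = t_tx + RTT = 1.23547e-05 s.
Utilization = t_tx / cycle = 1.23077e-05/1.23547e-05 = 99.62 %.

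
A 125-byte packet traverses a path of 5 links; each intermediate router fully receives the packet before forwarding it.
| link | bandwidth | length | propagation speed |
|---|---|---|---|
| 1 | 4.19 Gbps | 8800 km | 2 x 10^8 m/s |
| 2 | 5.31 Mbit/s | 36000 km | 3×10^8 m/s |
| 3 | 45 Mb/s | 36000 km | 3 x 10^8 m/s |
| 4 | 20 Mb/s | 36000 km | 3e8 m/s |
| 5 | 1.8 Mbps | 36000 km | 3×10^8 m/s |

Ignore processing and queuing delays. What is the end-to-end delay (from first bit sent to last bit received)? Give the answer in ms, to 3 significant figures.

525 ms

L = 125 × 8 = 1000 bits.
Transmission delays (L/R per hop): 0.000238663, 0.188324, 0.0222222, 0.05, 0.555556 ms; sum = 0.81634 ms.
Propagation delays (d/s per hop): 44, 120, 120, 120, 120 ms; sum = 524 ms.
End-to-end = 525 ms.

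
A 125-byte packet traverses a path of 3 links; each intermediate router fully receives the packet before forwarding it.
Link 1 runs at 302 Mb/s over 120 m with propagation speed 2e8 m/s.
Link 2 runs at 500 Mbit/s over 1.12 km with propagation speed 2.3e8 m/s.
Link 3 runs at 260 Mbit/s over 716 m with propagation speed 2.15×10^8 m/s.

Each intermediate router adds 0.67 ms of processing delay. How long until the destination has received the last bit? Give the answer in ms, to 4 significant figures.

L = 125 × 8 = 1000 bits.
Transmission delays (L/R per hop): 0.00331126, 0.002, 0.00384615 ms; sum = 0.00915741 ms.
Propagation delays (d/s per hop): 0.0006, 0.00486957, 0.00333023 ms; sum = 0.0087998 ms.
Processing at 2 router(s): 2 × 0.67 ms = 1.34 ms.
End-to-end = 1.358 ms.

1.358 ms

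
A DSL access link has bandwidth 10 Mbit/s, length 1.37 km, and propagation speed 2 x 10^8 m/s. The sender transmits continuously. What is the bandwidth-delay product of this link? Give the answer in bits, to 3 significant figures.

68.5 bits

Propagation delay = 1370 / 200000000 = 6.85e-06 s.
BDP = R × t_prop = 10000000 × 6.85e-06 = 68.5 bits.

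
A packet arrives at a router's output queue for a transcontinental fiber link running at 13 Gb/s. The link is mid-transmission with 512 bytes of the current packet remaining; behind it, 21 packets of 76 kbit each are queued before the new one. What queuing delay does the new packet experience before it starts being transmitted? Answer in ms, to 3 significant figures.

0.123 ms

Each queued packet: L/R = 76000/13000000000 = 0.00584615 ms.
21 queued → 0.122769 ms.
Plus remaining 4096 bits of current packet: 0.000315077 ms.
Queuing delay = 0.123 ms.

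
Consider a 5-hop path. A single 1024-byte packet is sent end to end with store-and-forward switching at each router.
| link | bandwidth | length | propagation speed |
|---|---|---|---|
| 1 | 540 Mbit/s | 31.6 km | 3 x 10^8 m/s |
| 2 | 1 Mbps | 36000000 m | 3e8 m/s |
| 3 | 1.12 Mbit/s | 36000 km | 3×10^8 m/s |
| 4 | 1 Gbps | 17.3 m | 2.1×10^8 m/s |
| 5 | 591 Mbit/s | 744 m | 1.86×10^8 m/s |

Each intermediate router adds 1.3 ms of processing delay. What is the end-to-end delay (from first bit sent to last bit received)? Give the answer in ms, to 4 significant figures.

260.9 ms

L = 1024 × 8 = 8192 bits.
Transmission delays (L/R per hop): 0.0151704, 8.192, 7.31429, 0.008192, 0.0138613 ms; sum = 15.5435 ms.
Propagation delays (d/s per hop): 0.105333, 120, 120, 8.2381e-05, 0.004 ms; sum = 240.109 ms.
Processing at 4 router(s): 4 × 1.3 ms = 5.2 ms.
End-to-end = 260.9 ms.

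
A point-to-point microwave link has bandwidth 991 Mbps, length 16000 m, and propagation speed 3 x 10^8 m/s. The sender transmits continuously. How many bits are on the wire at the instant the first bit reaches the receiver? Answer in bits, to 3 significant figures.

Propagation delay = 16000 / 300000000 = 5.33333e-05 s.
BDP = R × t_prop = 991000000 × 5.33333e-05 = 52853.3 bits.

52900 bits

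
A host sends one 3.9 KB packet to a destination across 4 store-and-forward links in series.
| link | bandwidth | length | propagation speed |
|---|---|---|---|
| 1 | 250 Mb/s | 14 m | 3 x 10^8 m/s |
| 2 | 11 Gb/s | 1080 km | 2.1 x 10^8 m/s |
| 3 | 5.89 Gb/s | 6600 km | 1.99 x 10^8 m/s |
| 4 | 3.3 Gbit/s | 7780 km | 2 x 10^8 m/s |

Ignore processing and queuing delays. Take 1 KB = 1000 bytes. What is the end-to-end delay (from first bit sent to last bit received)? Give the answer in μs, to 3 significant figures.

77400 μs

L = 31200 bits.
Transmission delays (L/R per hop): 124.8, 2.83636, 5.29711, 9.45455 μs; sum = 142.388 μs.
Propagation delays (d/s per hop): 0.0466667, 5142.86, 33165.8, 38900 μs; sum = 77208.7 μs.
End-to-end = 77400 μs.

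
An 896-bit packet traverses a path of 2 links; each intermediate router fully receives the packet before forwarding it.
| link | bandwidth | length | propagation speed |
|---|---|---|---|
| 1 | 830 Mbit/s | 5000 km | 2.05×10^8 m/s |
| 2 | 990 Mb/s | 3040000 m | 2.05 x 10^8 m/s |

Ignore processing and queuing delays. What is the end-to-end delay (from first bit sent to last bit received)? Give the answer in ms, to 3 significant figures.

39.2 ms

Transmission delays (L/R per hop): 0.00107952, 0.000905051 ms; sum = 0.00198457 ms.
Propagation delays (d/s per hop): 24.3902, 14.8293 ms; sum = 39.2195 ms.
End-to-end = 39.2 ms.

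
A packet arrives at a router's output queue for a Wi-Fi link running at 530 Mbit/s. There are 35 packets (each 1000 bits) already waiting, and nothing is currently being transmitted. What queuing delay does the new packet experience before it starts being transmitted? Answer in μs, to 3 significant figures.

66.0 μs

Each queued packet: L/R = 1000/530000000 = 1.88679 μs.
35 queued → 66.0377 μs.
Queuing delay = 66.0 μs.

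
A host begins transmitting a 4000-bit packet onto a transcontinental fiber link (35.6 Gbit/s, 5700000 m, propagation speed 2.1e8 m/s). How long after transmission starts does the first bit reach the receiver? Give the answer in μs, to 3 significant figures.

First bit experiences only propagation delay: d/s = 5700000/210000000 = 27100 μs.

27100 μs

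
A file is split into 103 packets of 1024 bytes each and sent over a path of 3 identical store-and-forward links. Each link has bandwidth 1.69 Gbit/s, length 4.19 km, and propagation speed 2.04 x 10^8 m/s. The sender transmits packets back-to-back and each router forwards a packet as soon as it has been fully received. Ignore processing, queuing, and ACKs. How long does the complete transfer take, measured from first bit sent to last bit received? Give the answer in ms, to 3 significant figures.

Per-hop transmission t_tx = L/R = 8192/1690000000 = 0.00484734 ms.
Per-hop propagation t_prop = 4190/204000000 = 0.0205392 ms.
Pipeline fill: first packet needs 3·t_tx to clear all hops; remaining 102 packets each add one t_tx.
Total = (3+103-1)·t_tx + 3·t_prop = 105·0.00484734 + 3·0.0205392 = 0.571 ms.

0.571 ms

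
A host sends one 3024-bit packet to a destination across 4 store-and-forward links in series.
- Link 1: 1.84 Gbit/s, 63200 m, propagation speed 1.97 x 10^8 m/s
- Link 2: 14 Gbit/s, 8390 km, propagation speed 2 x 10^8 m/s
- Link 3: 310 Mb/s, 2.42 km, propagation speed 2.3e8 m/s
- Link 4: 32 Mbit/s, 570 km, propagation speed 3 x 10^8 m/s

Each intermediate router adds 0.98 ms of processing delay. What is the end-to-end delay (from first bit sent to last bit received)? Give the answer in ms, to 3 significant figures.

47.2 ms

Transmission delays (L/R per hop): 0.00164348, 0.000216, 0.00975484, 0.0945 ms; sum = 0.106114 ms.
Propagation delays (d/s per hop): 0.320812, 41.95, 0.0105217, 1.9 ms; sum = 44.1813 ms.
Processing at 3 router(s): 3 × 0.98 ms = 2.94 ms.
End-to-end = 47.2 ms.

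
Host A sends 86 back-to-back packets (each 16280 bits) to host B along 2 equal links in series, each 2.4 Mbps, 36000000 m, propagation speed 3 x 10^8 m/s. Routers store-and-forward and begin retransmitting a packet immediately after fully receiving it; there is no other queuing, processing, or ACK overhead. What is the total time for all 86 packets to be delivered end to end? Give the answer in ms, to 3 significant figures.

830 ms

Per-hop transmission t_tx = L/R = 16280/2400000 = 6.78333 ms.
Per-hop propagation t_prop = 36000000/300000000 = 120 ms.
Pipeline fill: first packet needs 2·t_tx to clear all hops; remaining 85 packets each add one t_tx.
Total = (2+86-1)·t_tx + 2·t_prop = 87·6.78333 + 2·120 = 830 ms.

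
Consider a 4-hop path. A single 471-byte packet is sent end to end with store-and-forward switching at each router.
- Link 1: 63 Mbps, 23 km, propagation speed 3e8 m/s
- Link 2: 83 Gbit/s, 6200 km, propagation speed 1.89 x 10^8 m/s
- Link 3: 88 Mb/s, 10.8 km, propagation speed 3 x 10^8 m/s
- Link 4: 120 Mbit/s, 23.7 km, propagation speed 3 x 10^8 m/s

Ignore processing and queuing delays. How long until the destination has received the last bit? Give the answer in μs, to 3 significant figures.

L = 471 × 8 = 3768 bits.
Transmission delays (L/R per hop): 59.8095, 0.0453976, 42.8182, 31.4 μs; sum = 134.073 μs.
Propagation delays (d/s per hop): 76.6667, 32804.2, 36, 79 μs; sum = 32995.9 μs.
End-to-end = 33100 μs.

33100 μs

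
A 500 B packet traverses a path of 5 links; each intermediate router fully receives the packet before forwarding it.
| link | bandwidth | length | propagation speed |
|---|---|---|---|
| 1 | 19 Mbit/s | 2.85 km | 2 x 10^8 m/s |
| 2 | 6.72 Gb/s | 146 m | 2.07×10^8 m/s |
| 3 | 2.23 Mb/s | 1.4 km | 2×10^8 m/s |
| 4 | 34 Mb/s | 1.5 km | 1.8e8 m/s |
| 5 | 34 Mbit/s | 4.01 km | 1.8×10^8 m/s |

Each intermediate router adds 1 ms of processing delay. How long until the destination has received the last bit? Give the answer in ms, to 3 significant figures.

6.29 ms

L = 500 × 8 = 4000 bits.
Transmission delays (L/R per hop): 0.210526, 0.000595238, 1.79372, 0.117647, 0.117647 ms; sum = 2.24014 ms.
Propagation delays (d/s per hop): 0.01425, 0.000705314, 0.007, 0.00833333, 0.0222778 ms; sum = 0.0525664 ms.
Processing at 4 router(s): 4 × 1 ms = 4 ms.
End-to-end = 6.29 ms.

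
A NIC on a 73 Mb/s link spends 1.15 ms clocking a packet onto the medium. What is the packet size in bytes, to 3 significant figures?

10500 bytes

L = R × t_tx = 73000000 b/s × 0.00115 s = 83950 bits.
In bytes: 83950 / 8 = 10500 bytes.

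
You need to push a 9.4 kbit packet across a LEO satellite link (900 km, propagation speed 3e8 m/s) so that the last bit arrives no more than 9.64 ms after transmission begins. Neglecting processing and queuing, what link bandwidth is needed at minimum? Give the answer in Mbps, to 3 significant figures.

1.42 Mbps

Propagation delay = 900000 / 300000000 = 3 ms.
Transmission budget = 9.64 − 3 = 6.64 ms.
R ≥ L / t_tx = 9400 bits / 0.00664 s = 1.42 Mbps.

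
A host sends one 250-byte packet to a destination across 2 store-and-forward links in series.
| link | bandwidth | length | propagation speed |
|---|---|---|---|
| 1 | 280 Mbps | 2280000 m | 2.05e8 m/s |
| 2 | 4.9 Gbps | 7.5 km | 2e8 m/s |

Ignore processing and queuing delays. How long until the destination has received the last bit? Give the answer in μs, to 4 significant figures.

L = 250 × 8 = 2000 bits.
Transmission delays (L/R per hop): 7.14286, 0.408163 μs; sum = 7.55102 μs.
Propagation delays (d/s per hop): 11122, 37.5 μs; sum = 11159.5 μs.
End-to-end = 11170 μs.

11170 μs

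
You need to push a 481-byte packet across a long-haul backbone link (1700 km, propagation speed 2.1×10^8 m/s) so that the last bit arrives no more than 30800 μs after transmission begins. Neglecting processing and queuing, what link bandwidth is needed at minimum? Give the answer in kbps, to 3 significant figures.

L = 3848 bits.
Propagation delay = 1700000 / 210000000 = 8095.24 μs.
Transmission budget = 30800 − 8095.24 = 22704.8 μs.
R ≥ L / t_tx = 3848 bits / 0.0227048 s = 169 kbps.

169 kbps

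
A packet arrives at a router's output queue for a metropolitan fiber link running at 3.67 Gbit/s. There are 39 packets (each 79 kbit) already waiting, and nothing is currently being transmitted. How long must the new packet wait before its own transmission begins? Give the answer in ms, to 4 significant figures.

Each queued packet: L/R = 79000/3670000000 = 0.0215259 ms.
39 queued → 0.83951 ms.
Queuing delay = 0.8395 ms.

0.8395 ms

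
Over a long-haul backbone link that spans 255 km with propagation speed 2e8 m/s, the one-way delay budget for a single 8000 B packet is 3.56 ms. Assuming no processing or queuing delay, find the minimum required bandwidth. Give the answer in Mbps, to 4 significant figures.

L = 64000 bits.
Propagation delay = 255000 / 200000000 = 1.275 ms.
Transmission budget = 3.56 − 1.275 = 2.285 ms.
R ≥ L / t_tx = 64000 bits / 0.002285 s = 28.01 Mbps.

28.01 Mbps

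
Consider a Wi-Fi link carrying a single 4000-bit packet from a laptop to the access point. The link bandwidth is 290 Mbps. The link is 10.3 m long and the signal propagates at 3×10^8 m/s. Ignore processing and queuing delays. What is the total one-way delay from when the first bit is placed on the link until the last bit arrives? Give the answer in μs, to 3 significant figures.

Transmission delay = L/R = 4000 / 290000000 = 13.7931 μs.
Propagation delay = d/s = 10.3 m / 300000000 m/s = 0.0343333 μs.
Total = 13.8 μs.

13.8 μs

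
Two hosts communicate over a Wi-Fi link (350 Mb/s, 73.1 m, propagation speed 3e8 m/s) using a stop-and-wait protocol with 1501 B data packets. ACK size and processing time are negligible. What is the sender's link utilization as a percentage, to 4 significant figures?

t_tx = L/R = 12008/350000000 = 3.43086e-05 s.
t_prop = 73.1/300000000 = 2.43667e-07 s; RTT = 4.87333e-07 s.
Cycle = t_tx + RTT = 3.47959e-05 s.
Utilization = t_tx / cycle = 3.43086e-05/3.47959e-05 = 98.60 %.

98.60 %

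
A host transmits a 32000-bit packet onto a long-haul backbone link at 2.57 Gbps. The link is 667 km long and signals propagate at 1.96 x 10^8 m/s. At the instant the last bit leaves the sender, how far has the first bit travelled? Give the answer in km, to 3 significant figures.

t_tx = L/R = 32000/2570000000 = 1.24514e-05 s.
Distance = s × t_tx = 196000000 × 1.24514e-05 = 2.44 km.

2.44 km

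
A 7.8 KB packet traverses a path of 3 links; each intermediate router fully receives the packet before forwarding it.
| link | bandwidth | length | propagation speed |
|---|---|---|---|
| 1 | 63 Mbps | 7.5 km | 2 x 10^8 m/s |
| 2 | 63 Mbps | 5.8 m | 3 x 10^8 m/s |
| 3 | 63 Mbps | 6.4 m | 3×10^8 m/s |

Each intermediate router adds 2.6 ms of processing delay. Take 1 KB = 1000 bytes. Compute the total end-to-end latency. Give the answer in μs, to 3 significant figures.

8210 μs

L = 62400 bits.
Transmission delay per hop = L/R = 62400/63000000 = 990.476 μs; 3 hops → 2971.43 μs.
Propagation delays (d/s per hop): 37.5, 0.0193333, 0.0213333 μs; sum = 37.5407 μs.
Processing at 2 router(s): 2 × 2.6 ms = 5200 μs.
End-to-end = 8210 μs.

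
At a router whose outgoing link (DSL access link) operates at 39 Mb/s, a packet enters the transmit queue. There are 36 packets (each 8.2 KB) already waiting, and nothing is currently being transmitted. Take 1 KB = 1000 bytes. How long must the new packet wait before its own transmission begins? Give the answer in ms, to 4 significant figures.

60.55 ms

Each queued packet: L/R = 65600/39000000 = 1.68205 ms.
36 queued → 60.5538 ms.
Queuing delay = 60.55 ms.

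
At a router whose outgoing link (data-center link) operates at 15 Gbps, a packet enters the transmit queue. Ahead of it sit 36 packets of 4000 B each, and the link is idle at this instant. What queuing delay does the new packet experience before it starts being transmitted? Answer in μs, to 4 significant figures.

76.80 μs

Each queued packet: L/R = 32000/15000000000 = 2.13333 μs.
36 queued → 76.8 μs.
Queuing delay = 76.80 μs.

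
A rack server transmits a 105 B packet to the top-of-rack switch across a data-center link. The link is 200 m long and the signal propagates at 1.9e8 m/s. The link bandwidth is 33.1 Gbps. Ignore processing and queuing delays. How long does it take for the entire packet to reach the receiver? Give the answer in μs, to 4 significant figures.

L = 105 × 8 = 840 bits.
Transmission delay = L/R = 840 / 33100000000 = 0.0253776 μs.
Propagation delay = d/s = 200 m / 190000000 m/s = 1.05263 μs.
Total = 1.078 μs.

1.078 μs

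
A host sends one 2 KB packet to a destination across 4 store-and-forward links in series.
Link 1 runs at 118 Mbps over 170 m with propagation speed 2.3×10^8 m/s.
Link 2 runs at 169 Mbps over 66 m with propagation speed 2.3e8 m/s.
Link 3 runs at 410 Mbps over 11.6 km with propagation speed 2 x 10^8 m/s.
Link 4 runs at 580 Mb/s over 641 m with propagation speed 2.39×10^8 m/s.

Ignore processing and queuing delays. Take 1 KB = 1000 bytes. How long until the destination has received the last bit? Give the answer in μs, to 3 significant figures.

359 μs

L = 16000 bits.
Transmission delays (L/R per hop): 135.593, 94.6746, 39.0244, 27.5862 μs; sum = 296.878 μs.
Propagation delays (d/s per hop): 0.73913, 0.286957, 58, 2.68201 μs; sum = 61.7081 μs.
End-to-end = 359 μs.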